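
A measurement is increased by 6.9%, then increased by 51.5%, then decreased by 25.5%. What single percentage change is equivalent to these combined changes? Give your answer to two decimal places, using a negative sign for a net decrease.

The combined multiplier is 1.069 × 1.515 × 0.745 = 1.206553575.
That corresponds to an increase of 20.66%.

20.66%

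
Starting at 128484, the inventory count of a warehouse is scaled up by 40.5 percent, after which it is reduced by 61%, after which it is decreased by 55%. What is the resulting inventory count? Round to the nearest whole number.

31681

Each change multiplies by a factor: 1.405 × 0.39 × 0.45 = 0.2465775.
128484 × 0.2465775 = 31681.26351 ≈ 31681.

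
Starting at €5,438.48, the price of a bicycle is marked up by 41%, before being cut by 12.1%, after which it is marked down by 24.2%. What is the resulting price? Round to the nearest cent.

After the 41% increase: €5,438.48 × 1.41 = €7668.2568.
12.1% decrease: €7668.2568 × 0.879 = €6740.3977272.
After the 24.2% decrease: €6740.3977272 × 0.758 = €5109.2214772176 ≈ €5,109.22.

€5,109.22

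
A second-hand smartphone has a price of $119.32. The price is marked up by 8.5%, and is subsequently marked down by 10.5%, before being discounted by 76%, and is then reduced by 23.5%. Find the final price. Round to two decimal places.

$21.27

Each change multiplies by a factor: 1.085 × 0.895 × 0.24 × 0.765 = 0.17828937.
$119.32 × 0.17828937 = $21.2734876284 ≈ $21.27.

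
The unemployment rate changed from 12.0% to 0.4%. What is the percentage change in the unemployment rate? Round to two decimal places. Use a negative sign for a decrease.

The change is 0.4 − 12.0 = -11.6 percentage points.
Relative to the original 12.0%, that is -11.6 ÷ 12.0 ≈ -96.67%.

-96.67%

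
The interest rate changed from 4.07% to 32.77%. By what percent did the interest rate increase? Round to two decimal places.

The change is 32.77 − 4.07 = 28.70 percentage points.
Relative to the original 4.07%, that is 28.70 ÷ 4.07 ≈ 705.16%.
So the interest rate rose by 705.16%.

705.16%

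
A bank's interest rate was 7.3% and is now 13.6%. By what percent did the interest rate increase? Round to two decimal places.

86.30%

The change is 13.6 − 7.3 = 6.3 percentage points.
Relative to the original 7.3%, that is 6.3 ÷ 7.3 ≈ 86.30%.
So the interest rate rose by 86.30%.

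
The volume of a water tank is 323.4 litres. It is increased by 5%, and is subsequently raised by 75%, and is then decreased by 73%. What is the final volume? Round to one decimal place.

Each change multiplies by a factor: 1.05 × 1.75 × 0.27 = 0.496125.
323.4 × 0.496125 = 160.446825 ≈ 160.4.

160.4 litres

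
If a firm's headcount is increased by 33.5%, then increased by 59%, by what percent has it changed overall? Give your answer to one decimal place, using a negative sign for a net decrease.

112.3%

A 33.5% increase multiplies by 1.335.
Then a 59% increase: 1.335 × 1.59 = 2.12265.
Overall factor 2.12265, i.e. 112.3%.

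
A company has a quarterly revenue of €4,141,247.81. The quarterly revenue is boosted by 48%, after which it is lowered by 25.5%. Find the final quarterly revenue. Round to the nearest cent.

After the 48% increase: €4,141,247.81 × 1.48 = €6129046.7588.
25.5% decrease: €6129046.7588 × 0.745 = €4566139.835306 ≈ €4,566,139.84.

€4,566,139.84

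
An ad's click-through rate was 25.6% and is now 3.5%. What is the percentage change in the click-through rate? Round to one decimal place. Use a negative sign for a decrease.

-86.3%

The change is 3.5 − 25.6 = -22.1 percentage points.
Relative to the original 25.6%, that is -22.1 ÷ 25.6 ≈ -86.3%.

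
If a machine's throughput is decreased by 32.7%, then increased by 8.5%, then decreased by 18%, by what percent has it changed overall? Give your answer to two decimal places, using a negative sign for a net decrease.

-40.12%

The combined multiplier is 0.673 × 1.085 × 0.82 = 0.5987681.
That corresponds to a decrease of 40.12%.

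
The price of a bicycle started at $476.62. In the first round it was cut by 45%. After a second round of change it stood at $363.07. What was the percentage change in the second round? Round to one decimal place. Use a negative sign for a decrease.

After the first round: $476.62 × 0.55 = $262.141.
Second-round multiplier: $363.07 ÷ $262.141 ≈ 1.38502.
That is a change of 38.5%.

38.5%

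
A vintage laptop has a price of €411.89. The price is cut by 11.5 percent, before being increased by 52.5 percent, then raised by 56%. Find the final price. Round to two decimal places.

€867.20

After the 11.5% decrease: €411.89 × 0.885 = €364.52265.
52.5% increase: €364.52265 × 1.525 = €555.89704125.
56% increase: €555.89704125 × 1.56 = €867.19938435 ≈ €867.20.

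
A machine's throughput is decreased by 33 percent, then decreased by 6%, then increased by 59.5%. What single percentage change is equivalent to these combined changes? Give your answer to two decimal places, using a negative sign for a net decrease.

0.45%

A 33% decrease multiplies by 0.67.
Then a 6% decrease: 0.67 × 0.94 = 0.6298.
Then a 59.5% increase: 0.6298 × 1.595 = 1.004531.
Overall factor 1.004531, i.e. 0.45%.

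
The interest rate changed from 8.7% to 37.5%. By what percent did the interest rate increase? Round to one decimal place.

331.0%

The change is 37.5 − 8.7 = 28.8 percentage points.
Relative to the original 8.7%, that is 28.8 ÷ 8.7 ≈ 331.0%.
So the interest rate rose by 331.0%.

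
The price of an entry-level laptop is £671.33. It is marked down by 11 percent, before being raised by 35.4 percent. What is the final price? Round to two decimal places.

Each change multiplies by a factor: 0.89 × 1.354 = 1.20506.
£671.33 × 1.20506 = £808.9929298 ≈ £808.99.

£808.99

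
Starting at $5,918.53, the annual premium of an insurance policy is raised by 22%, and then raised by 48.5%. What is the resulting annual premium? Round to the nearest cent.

$10,722.60

Each change multiplies by a factor: 1.22 × 1.485 = 1.8117.
$5,918.53 × 1.8117 = $10722.600801 ≈ $10,722.60.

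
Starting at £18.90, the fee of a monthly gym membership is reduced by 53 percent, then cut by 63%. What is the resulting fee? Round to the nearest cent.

£3.29

Apply the 53% decrease: £18.90 × 0.47 = £8.883.
63% decrease: £8.883 × 0.37 = £3.28671 ≈ £3.29.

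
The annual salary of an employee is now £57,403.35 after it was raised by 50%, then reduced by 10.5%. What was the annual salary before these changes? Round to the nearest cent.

£42,758.55

Undoing the 10.5% decrease: £57,403.35 ÷ 0.895 ≈ £64137.821229.
Undoing the 50% increase: £64137.821229 ÷ 1.5 ≈ £42,758.55.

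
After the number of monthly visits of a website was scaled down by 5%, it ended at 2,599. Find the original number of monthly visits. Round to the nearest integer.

The overall multiplier applied was 0.95.
So the original number of monthly visits was 2,599 ÷ 0.95 ≈ 2,736.

2,736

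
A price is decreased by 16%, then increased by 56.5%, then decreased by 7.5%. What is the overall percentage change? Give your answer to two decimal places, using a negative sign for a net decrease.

The combined multiplier is 0.84 × 1.565 × 0.925 = 1.216005.
That corresponds to an increase of 21.60%.

21.60%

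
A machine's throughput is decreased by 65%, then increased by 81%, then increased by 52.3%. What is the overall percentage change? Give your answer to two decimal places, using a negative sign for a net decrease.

The combined multiplier is 0.35 × 1.81 × 1.523 = 0.9648205.
That corresponds to a decrease of 3.52%.

-3.52%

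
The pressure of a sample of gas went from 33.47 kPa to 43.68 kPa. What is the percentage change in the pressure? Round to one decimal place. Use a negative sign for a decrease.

Change: 43.68 − 33.47 = 10.21.
Relative to the original: 10.21 ÷ 33.47 ≈ 30.5%.

30.5%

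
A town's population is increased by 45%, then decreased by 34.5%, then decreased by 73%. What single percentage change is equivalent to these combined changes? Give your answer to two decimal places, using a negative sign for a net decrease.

-74.36%

The combined multiplier is 1.45 × 0.655 × 0.27 = 0.2564325.
That corresponds to a decrease of 74.36%.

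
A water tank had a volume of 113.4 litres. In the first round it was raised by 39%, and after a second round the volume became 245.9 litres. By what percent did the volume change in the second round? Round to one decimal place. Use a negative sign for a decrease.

56.0%

After the first round: 113.4 × 1.39 = 157.626.
Second-round multiplier: 245.9 ÷ 157.626 ≈ 1.56002.
That is a change of 56.0%.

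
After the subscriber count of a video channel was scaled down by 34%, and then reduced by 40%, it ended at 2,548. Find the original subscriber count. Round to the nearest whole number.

Undoing the 40% decrease: 2,548 ÷ 0.6 ≈ 4246.666667.
Undoing the 34% decrease: 4246.666667 ÷ 0.66 ≈ 6,434.

6,434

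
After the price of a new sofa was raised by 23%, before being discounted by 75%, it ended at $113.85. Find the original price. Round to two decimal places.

The overall multiplier applied was 1.23 × 0.25 = 0.3075.
So the original price was $113.85 ÷ 0.3075 ≈ $370.24.

$370.24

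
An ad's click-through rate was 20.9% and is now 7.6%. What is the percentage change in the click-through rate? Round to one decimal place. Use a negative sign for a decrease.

-63.6%

The change is 7.6 − 20.9 = -13.3 percentage points.
Relative to the original 20.9%, that is -13.3 ÷ 20.9 ≈ -63.6%.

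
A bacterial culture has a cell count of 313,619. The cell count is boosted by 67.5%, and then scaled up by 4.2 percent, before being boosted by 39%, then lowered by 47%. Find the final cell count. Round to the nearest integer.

403,251

After the 67.5% increase: 313,619 × 1.675 = 525311.825.
4.2% increase: 525311.825 × 1.042 = 547374.92165.
39% increase: 547374.92165 × 1.39 = 760851.1410935.
After the 47% decrease: 760851.1410935 × 0.53 = 403251.104779555 ≈ 403,251.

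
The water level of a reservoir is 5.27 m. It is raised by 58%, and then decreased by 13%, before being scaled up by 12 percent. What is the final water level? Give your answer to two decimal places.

Each change multiplies by a factor: 1.58 × 0.87 × 1.12 = 1.539552.
5.27 × 1.539552 = 8.11343904 ≈ 8.11.

8.11 m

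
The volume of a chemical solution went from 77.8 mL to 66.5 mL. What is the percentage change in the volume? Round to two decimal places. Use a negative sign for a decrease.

Change: 66.5 − 77.8 = -11.3.
Relative to the original: -11.3 ÷ 77.8 ≈ -14.52%.

-14.52%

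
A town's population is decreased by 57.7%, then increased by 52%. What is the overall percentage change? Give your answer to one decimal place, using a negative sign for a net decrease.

The combined multiplier is 0.423 × 1.52 = 0.64296.
That corresponds to a decrease of 35.7%.

-35.7%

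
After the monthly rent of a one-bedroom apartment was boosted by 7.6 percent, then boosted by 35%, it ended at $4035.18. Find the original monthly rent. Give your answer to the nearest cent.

$2777.90

Undoing the 35% increase: $4035.18 ÷ 1.35 ≈ $2989.022222.
Undoing the 7.6% increase: $2989.022222 ÷ 1.076 ≈ $2777.90.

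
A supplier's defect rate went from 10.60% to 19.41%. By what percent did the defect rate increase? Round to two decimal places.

83.11%

The change is 19.41 − 10.60 = 8.81 percentage points.
Relative to the original 10.60%, that is 8.81 ÷ 10.60 ≈ 83.11%.
So the defect rate rose by 83.11%.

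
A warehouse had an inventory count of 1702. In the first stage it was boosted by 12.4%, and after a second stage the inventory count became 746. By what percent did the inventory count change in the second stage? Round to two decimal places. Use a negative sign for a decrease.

After the first stage: 1702 × 1.124 = 1913.048.
Second-stage multiplier: 746 ÷ 1913.048 ≈ 0.389954.
That is a change of -61.00%.

-61.00%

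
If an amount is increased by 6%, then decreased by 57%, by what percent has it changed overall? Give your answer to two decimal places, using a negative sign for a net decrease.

-54.42%

The combined multiplier is 1.06 × 0.43 = 0.4558.
That corresponds to a decrease of 54.42%.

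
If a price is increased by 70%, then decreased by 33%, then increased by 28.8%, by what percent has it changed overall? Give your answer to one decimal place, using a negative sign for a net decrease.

46.7%

A 70% increase multiplies by 1.7.
Then a 33% decrease: 1.7 × 0.67 = 1.139.
Then a 28.8% increase: 1.139 × 1.288 = 1.467032.
Overall factor 1.467032, i.e. 46.7%.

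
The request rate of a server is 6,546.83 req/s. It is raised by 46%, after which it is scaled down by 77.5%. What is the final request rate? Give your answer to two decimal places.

Each change multiplies by a factor: 1.46 × 0.225 = 0.3285.
6,546.83 × 0.3285 = 2150.633655 ≈ 2,150.63.

2,150.63 req/s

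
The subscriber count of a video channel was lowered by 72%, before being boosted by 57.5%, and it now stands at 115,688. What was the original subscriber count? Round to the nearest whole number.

Undoing the 57.5% increase: 115,688 ÷ 1.575 ≈ 73452.698413.
Undoing the 72% decrease: 73452.698413 ÷ 0.28 ≈ 262,331.

262,331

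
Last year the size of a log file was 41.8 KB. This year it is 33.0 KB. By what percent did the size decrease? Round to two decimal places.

21.05%

Change: 33.0 − 41.8 = -8.8.
Relative to the original: -8.8 ÷ 41.8 ≈ -21.05%.
So the size decreased by 21.05%.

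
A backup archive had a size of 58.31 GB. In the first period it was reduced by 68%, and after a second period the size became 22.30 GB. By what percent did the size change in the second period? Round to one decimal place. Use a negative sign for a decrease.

After the first period: 58.31 × 0.32 = 18.6592.
Second-period multiplier: 22.30 ÷ 18.6592 ≈ 1.19512.
That is a change of 19.5%.

19.5%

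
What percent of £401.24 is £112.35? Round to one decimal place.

28.0%

£112.35 ÷ £401.24 ≈ 28.0%.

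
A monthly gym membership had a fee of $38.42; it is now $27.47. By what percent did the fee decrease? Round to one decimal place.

Change: $27.47 − $38.42 = -$10.95.
Relative to the original: -$10.95 ÷ $38.42 ≈ -28.5%.
So the fee decreased by 28.5%.

28.5%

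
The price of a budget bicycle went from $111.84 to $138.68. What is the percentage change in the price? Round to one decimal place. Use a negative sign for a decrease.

Change: $138.68 − $111.84 = $26.84.
Relative to the original: $26.84 ÷ $111.84 ≈ 24.0%.

24.0%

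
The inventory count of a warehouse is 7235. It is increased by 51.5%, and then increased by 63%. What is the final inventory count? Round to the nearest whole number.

17866

After the 51.5% increase: 7235 × 1.515 = 10961.025.
63% increase: 10961.025 × 1.63 = 17866.47075 ≈ 17866.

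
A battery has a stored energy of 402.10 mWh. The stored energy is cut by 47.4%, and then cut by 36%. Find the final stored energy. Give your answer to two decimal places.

Each change multiplies by a factor: 0.526 × 0.64 = 0.33664.
402.10 × 0.33664 = 135.362944 ≈ 135.36.

135.36 mWh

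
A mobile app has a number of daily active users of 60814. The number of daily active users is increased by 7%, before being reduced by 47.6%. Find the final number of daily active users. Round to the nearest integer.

Apply the 7% increase: 60814 × 1.07 = 65070.98.
After the 47.6% decrease: 65070.98 × 0.524 = 34097.19352 ≈ 34097.

34097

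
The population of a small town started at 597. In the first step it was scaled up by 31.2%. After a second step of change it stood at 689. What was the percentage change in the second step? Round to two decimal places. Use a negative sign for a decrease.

After the first step: 597 × 1.312 = 783.264.
Second-step multiplier: 689 ÷ 783.264 ≈ 0.879652.
That is a change of -12.03%.

-12.03%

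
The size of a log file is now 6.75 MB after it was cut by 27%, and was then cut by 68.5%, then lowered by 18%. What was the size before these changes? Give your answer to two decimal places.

35.80 MB

Undoing the 18% decrease: 6.75 ÷ 0.82 ≈ 8.231707.
Undoing the 68.5% decrease: 8.231707 ÷ 0.315 ≈ 26.132403.
Undoing the 27% decrease: 26.132403 ÷ 0.73 ≈ 35.80 MB.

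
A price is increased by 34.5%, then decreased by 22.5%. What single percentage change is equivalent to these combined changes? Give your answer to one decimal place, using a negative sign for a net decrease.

4.2%

A 34.5% increase multiplies by 1.345.
Then a 22.5% decrease: 1.345 × 0.775 = 1.042375.
Overall factor 1.042375, i.e. 4.2%.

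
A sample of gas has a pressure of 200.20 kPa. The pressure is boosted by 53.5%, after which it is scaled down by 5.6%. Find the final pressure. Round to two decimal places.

Each change multiplies by a factor: 1.535 × 0.944 = 1.44904.
200.20 × 1.44904 = 290.097808 ≈ 290.10.

290.10 kPa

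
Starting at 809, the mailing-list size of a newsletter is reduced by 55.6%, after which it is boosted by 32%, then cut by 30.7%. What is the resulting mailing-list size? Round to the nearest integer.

329

Apply the 55.6% decrease: 809 × 0.444 = 359.196.
Apply the 32% increase: 359.196 × 1.32 = 474.13872.
Apply the 30.7% decrease: 474.13872 × 0.693 = 328.57813296 ≈ 329.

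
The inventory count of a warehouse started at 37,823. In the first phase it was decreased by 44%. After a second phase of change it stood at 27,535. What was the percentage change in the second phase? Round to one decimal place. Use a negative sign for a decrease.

After the first phase: 37,823 × 0.56 = 21180.88.
Second-phase multiplier: 27,535 ÷ 21180.88 ≈ 1.29999.
That is a change of 30.0%.

30.0%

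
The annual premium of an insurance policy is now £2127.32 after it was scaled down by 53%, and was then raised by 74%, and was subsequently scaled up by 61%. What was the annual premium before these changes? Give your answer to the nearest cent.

Undoing the 61% increase: £2127.32 ÷ 1.61 ≈ £1321.31677.
Undoing the 74% increase: £1321.31677 ÷ 1.74 ≈ £759.377454.
Undoing the 53% decrease: £759.377454 ÷ 0.47 ≈ £1615.70.

£1615.70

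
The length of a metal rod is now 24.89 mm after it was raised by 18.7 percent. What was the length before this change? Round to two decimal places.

20.97 mm

The overall multiplier applied was 1.187.
So the original length was 24.89 ÷ 1.187 ≈ 20.97 mm.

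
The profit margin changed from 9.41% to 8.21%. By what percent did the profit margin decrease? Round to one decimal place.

12.8%

The change is 8.21 − 9.41 = -1.20 percentage points.
Relative to the original 9.41%, that is -1.20 ÷ 9.41 ≈ -12.8%.
So the profit margin fell by 12.8%.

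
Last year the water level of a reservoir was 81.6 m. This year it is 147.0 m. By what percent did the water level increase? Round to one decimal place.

80.1%

Change: 147.0 − 81.6 = 65.4.
Relative to the original: 65.4 ÷ 81.6 ≈ 80.1%.
So the water level increased by 80.1%.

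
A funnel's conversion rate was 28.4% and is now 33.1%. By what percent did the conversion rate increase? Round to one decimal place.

16.5%

The change is 33.1 − 28.4 = 4.7 percentage points.
Relative to the original 28.4%, that is 4.7 ÷ 28.4 ≈ 16.5%.
So the conversion rate rose by 16.5%.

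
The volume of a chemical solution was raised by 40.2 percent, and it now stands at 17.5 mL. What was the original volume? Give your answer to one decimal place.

The overall multiplier applied was 1.402.
So the original volume was 17.5 ÷ 1.402 ≈ 12.5 mL.

12.5 mL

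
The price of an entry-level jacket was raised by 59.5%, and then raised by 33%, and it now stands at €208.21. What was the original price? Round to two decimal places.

€98.15

The overall multiplier applied was 1.595 × 1.33 = 2.12135.
So the original price was €208.21 ÷ 2.12135 ≈ €98.15.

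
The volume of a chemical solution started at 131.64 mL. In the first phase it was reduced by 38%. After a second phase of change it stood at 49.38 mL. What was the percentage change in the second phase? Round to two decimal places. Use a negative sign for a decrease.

After the first phase: 131.64 × 0.62 = 81.6168.
Second-phase multiplier: 49.38 ÷ 81.6168 ≈ 0.605022.
That is a change of -39.50%.

-39.50%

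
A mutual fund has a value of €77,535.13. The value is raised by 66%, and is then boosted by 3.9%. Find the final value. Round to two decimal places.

€133,727.94

Apply the 66% increase: €77,535.13 × 1.66 = €128708.3158.
3.9% increase: €128708.3158 × 1.039 = €133727.9401162 ≈ €133,727.94.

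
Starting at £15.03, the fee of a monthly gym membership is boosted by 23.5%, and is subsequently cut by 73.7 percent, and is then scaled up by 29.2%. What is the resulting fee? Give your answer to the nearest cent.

Each change multiplies by a factor: 1.235 × 0.263 × 1.292 = 0.41964806.
£15.03 × 0.41964806 = £6.3073103418 ≈ £6.31.

£6.31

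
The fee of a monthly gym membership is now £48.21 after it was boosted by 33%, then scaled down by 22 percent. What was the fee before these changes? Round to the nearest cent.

£46.47

The overall multiplier applied was 1.33 × 0.78 = 1.0374.
So the original fee was £48.21 ÷ 1.0374 ≈ £46.47.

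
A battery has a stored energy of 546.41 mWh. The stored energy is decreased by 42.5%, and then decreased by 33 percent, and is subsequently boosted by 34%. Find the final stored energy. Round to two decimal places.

Apply the 42.5% decrease: 546.41 × 0.575 = 314.18575.
Apply the 33% decrease: 314.18575 × 0.67 = 210.5044525.
34% increase: 210.5044525 × 1.34 = 282.07596635 ≈ 282.08.

282.08 mWh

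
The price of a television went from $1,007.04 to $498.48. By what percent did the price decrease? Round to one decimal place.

50.5%

Change: $498.48 − $1,007.04 = -$508.56.
Relative to the original: -$508.56 ÷ $1,007.04 ≈ -50.5%.
So the price decreased by 50.5%.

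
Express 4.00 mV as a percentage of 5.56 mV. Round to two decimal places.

4.00 mV ÷ 5.56 mV ≈ 71.94%.

71.94%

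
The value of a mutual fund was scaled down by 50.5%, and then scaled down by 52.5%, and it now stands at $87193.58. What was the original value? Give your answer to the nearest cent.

Undoing the 52.5% decrease: $87193.58 ÷ 0.475 ≈ $183565.431579.
Undoing the 50.5% decrease: $183565.431579 ÷ 0.495 ≈ $370839.26.

$370839.26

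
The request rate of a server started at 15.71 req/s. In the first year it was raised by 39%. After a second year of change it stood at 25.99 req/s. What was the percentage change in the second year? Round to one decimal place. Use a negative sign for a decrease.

After the first year: 15.71 × 1.39 = 21.8369.
Second-year multiplier: 25.99 ÷ 21.8369 ≈ 1.19019.
That is a change of 19.0%.

19.0%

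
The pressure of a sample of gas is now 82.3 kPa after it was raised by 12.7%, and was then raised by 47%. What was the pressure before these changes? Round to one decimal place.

49.7 kPa

The overall multiplier applied was 1.127 × 1.47 = 1.65669.
So the original pressure was 82.3 ÷ 1.65669 ≈ 49.7 kPa.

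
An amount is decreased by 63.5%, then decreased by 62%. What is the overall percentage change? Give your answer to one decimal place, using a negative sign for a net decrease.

A 63.5% decrease multiplies by 0.365.
Then a 62% decrease: 0.365 × 0.38 = 0.1387.
Overall factor 0.1387, i.e. -86.1%.

-86.1%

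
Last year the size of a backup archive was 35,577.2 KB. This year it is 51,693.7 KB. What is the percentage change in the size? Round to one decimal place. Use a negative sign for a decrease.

Change: 51,693.7 − 35,577.2 = 16,116.5.
Relative to the original: 16,116.5 ÷ 35,577.2 ≈ 45.3%.

45.3%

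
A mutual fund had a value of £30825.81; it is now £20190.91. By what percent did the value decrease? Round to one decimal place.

Change: £20190.91 − £30825.81 = -£10634.90.
Relative to the original: -£10634.90 ÷ £30825.81 ≈ -34.5%.
So the value decreased by 34.5%.

34.5%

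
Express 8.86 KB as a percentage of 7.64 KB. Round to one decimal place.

8.86 KB ÷ 7.64 KB ≈ 116.0%.

116.0%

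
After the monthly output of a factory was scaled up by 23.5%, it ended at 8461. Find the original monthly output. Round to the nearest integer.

6851

The overall multiplier applied was 1.235.
So the original monthly output was 8461 ÷ 1.235 ≈ 6851.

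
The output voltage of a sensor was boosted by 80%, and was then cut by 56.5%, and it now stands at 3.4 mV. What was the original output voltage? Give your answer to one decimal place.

Undoing the 56.5% decrease: 3.4 ÷ 0.435 ≈ 7.816092.
Undoing the 80% increase: 7.816092 ÷ 1.8 ≈ 4.3 mV.

4.3 mV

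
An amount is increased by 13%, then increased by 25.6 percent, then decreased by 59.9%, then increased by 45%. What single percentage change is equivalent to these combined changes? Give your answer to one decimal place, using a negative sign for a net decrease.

A 13% increase multiplies by 1.13.
Then a 25.6% increase: 1.13 × 1.256 = 1.41928.
Then a 59.9% decrease: 1.41928 × 0.401 = 0.56913128.
Then a 45% increase: 0.56913128 × 1.45 = 0.825240356.
Overall factor 0.825240356, i.e. -17.5%.

-17.5%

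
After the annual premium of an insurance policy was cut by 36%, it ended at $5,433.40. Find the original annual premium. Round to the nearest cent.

The overall multiplier applied was 0.64.
So the original annual premium was $5,433.40 ÷ 0.64 ≈ $8,489.69.

$8,489.69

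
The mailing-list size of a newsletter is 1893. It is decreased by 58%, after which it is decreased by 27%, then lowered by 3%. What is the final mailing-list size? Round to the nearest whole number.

Each change multiplies by a factor: 0.42 × 0.73 × 0.97 = 0.297402.
1893 × 0.297402 = 562.981986 ≈ 563.

563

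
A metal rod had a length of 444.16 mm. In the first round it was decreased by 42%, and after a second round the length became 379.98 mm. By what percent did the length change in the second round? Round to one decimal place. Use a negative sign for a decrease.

47.5%

After the first round: 444.16 × 0.58 = 257.6128.
Second-round multiplier: 379.98 ÷ 257.6128 ≈ 1.475.
That is a change of 47.5%.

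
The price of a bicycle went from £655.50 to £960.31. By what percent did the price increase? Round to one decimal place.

Change: £960.31 − £655.50 = £304.81.
Relative to the original: £304.81 ÷ £655.50 ≈ 46.5%.
So the price increased by 46.5%.

46.5%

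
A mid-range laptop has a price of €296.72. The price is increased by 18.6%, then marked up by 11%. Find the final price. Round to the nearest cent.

After the 18.6% increase: €296.72 × 1.186 = €351.90992.
After the 11% increase: €351.90992 × 1.11 = €390.6200112 ≈ €390.62.

€390.62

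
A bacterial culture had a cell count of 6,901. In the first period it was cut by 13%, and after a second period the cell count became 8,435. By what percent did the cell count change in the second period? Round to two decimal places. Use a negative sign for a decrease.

40.49%

After the first period: 6,901 × 0.87 = 6003.87.
Second-period multiplier: 8,435 ÷ 6003.87 ≈ 1.404927.
That is a change of 40.49%.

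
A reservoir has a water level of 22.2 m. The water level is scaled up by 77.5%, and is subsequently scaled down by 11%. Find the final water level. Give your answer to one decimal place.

After the 77.5% increase: 22.2 × 1.775 = 39.405.
Apply the 11% decrease: 39.405 × 0.89 = 35.07045 ≈ 35.1.

35.1 m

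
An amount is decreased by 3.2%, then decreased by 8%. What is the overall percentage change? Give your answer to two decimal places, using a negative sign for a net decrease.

A 3.2% decrease multiplies by 0.968.
Then an 8% decrease: 0.968 × 0.92 = 0.89056.
Overall factor 0.89056, i.e. -10.94%.

-10.94%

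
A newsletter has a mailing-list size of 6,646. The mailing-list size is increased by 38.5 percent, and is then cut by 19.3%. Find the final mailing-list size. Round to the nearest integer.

Each change multiplies by a factor: 1.385 × 0.807 = 1.117695.
6,646 × 1.117695 = 7428.20097 ≈ 7,428.

7,428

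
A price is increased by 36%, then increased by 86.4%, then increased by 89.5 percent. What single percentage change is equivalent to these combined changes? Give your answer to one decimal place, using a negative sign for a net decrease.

380.4%

The combined multiplier is 1.36 × 1.864 × 1.895 = 4.8039008.
That corresponds to an increase of 380.4%.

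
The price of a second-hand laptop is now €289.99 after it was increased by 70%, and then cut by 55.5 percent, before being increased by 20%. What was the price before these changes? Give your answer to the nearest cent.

The overall multiplier applied was 1.7 × 0.445 × 1.2 = 0.9078.
So the original price was €289.99 ÷ 0.9078 ≈ €319.44.

€319.44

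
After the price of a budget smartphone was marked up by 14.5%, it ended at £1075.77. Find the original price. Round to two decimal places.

£939.54

The overall multiplier applied was 1.145.
So the original price was £1075.77 ÷ 1.145 ≈ £939.54.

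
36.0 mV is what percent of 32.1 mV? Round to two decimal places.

112.15%

36.0 mV ÷ 32.1 mV ≈ 112.15%.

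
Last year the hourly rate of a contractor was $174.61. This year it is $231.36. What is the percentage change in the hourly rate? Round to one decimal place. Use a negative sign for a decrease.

32.5%

Change: $231.36 − $174.61 = $56.75.
Relative to the original: $56.75 ÷ $174.61 ≈ 32.5%.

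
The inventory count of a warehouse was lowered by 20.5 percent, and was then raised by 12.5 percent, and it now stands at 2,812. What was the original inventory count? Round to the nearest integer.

3,144

Undoing the 12.5% increase: 2,812 ÷ 1.125 ≈ 2499.555556.
Undoing the 20.5% decrease: 2499.555556 ÷ 0.795 ≈ 3,144.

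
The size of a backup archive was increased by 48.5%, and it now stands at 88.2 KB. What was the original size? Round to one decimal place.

59.4 KB

The overall multiplier applied was 1.485.
So the original size was 88.2 ÷ 1.485 ≈ 59.4 KB.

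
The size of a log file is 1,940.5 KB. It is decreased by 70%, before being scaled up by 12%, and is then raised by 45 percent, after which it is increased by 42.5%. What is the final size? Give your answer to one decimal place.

Each change multiplies by a factor: 0.3 × 1.12 × 1.45 × 1.425 = 0.69426.
1,940.5 × 0.69426 = 1347.21153 ≈ 1,347.2.

1,347.2 KB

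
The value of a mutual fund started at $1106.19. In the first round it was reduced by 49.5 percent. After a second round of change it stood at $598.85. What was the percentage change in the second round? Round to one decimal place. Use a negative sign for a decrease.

After the first round: $1106.19 × 0.505 = $558.62595.
Second-round multiplier: $598.85 ÷ $558.62595 ≈ 1.07201.
That is a change of 7.2%.

7.2%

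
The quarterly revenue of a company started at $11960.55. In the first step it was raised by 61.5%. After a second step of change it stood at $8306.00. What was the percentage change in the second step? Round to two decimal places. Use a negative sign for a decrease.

-57.00%

After the first step: $11960.55 × 1.615 = $19316.28825.
Second-step multiplier: $8306.00 ÷ $19316.28825 ≈ 0.43.
That is a change of -57.00%.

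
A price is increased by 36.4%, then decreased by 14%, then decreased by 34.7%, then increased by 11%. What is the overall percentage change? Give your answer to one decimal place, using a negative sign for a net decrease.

A 36.4% increase multiplies by 1.364.
Then a 14% decrease: 1.364 × 0.86 = 1.17304.
Then a 34.7% decrease: 1.17304 × 0.653 = 0.76599512.
Then an 11% increase: 0.76599512 × 1.11 = 0.8502545832.
Overall factor 0.8502545832, i.e. -15.0%.

-15.0%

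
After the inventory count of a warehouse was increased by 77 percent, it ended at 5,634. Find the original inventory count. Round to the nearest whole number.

3,183

The overall multiplier applied was 1.77.
So the original inventory count was 5,634 ÷ 1.77 ≈ 3,183.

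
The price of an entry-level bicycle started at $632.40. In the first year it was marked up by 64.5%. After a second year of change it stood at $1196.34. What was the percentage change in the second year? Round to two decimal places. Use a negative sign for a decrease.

After the first year: $632.40 × 1.645 = $1040.298.
Second-year multiplier: $1196.34 ÷ $1040.298 ≈ 1.149997.
That is a change of 15.00%.

15.00%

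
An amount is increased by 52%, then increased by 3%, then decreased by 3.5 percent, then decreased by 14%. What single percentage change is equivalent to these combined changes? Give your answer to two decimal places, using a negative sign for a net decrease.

29.93%

A 52% increase multiplies by 1.52.
Then a 3% increase: 1.52 × 1.03 = 1.5656.
Then a 3.5% decrease: 1.5656 × 0.965 = 1.510804.
Then a 14% decrease: 1.510804 × 0.86 = 1.29929144.
Overall factor 1.29929144, i.e. 29.93%.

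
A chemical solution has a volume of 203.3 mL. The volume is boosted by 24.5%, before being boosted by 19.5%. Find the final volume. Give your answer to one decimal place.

Each change multiplies by a factor: 1.245 × 1.195 = 1.487775.
203.3 × 1.487775 = 302.4646575 ≈ 302.5.

302.5 mL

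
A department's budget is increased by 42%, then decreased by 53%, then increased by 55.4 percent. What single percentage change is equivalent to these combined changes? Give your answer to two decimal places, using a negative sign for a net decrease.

3.71%

The combined multiplier is 1.42 × 0.47 × 1.554 = 1.0371396.
That corresponds to an increase of 3.71%.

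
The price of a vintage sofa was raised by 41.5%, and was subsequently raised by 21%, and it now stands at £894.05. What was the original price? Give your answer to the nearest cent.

The overall multiplier applied was 1.415 × 1.21 = 1.71215.
So the original price was £894.05 ÷ 1.71215 ≈ £522.18.

£522.18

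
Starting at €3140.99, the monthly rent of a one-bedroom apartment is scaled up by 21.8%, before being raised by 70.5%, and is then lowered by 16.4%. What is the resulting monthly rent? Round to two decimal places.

Each change multiplies by a factor: 1.218 × 1.705 × 0.836 = 1.73611284.
€3140.99 × 1.73611284 = €5453.1130693116 ≈ €5453.11.

€5453.11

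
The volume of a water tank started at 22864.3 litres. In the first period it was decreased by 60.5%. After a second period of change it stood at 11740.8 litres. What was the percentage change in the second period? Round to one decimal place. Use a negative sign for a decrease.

30.0%

After the first period: 22864.3 × 0.395 = 9031.3985.
Second-period multiplier: 11740.8 ÷ 9031.3985 ≈ 1.3.
That is a change of 30.0%.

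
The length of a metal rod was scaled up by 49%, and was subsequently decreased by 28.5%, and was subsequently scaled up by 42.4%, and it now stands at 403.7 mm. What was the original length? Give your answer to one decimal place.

266.1 mm

The overall multiplier applied was 1.49 × 0.715 × 1.424 = 1.5170584.
So the original length was 403.7 ÷ 1.5170584 ≈ 266.1 mm.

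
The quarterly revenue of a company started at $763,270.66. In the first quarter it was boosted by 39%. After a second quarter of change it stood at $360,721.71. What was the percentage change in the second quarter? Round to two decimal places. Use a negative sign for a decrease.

-66.00%

After the first quarter: $763,270.66 × 1.39 = $1060946.2174.
Second-quarter multiplier: $360,721.71 ÷ $1060946.2174 ≈ 0.34.
That is a change of -66.00%.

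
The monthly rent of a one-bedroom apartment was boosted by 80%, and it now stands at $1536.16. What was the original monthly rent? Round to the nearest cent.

$853.42

The overall multiplier applied was 1.8.
So the original monthly rent was $1536.16 ÷ 1.8 ≈ $853.42.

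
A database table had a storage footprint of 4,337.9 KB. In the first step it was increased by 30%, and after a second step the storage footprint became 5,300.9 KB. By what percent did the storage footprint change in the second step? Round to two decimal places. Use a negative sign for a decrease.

After the first step: 4,337.9 × 1.3 = 5639.27.
Second-step multiplier: 5,300.9 ÷ 5639.27 ≈ 0.939998.
That is a change of -6.00%.

-6.00%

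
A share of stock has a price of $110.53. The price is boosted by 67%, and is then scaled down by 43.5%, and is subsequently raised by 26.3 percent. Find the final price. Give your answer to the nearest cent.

After the 67% increase: $110.53 × 1.67 = $184.5851.
43.5% decrease: $184.5851 × 0.565 = $104.2905815.
26.3% increase: $104.2905815 × 1.263 = $131.7190044345 ≈ $131.72.

$131.72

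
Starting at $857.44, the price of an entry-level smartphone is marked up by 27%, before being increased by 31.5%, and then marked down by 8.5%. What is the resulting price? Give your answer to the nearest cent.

After the 27% increase: $857.44 × 1.27 = $1088.9488.
After the 31.5% increase: $1088.9488 × 1.315 = $1431.967672.
8.5% decrease: $1431.967672 × 0.915 = $1310.25041988 ≈ $1310.25.

$1310.25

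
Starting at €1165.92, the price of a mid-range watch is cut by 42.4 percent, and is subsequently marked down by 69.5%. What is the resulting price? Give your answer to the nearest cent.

Each change multiplies by a factor: 0.576 × 0.305 = 0.17568.
€1165.92 × 0.17568 = €204.8288256 ≈ €204.83.

€204.83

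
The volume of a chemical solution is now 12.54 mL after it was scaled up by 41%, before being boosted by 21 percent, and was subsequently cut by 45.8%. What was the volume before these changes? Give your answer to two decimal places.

13.56 mL

Undoing the 45.8% decrease: 12.54 ÷ 0.542 ≈ 23.136531.
Undoing the 21% increase: 23.136531 ÷ 1.21 = 19.1211.
Undoing the 41% increase: 19.1211 ÷ 1.41 ≈ 13.56 mL.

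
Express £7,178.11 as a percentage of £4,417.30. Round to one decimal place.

£7,178.11 ÷ £4,417.30 ≈ 162.5%.

162.5%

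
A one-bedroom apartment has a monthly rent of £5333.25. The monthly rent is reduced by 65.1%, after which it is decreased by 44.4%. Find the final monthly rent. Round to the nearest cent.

After the 65.1% decrease: £5333.25 × 0.349 = £1861.30425.
Apply the 44.4% decrease: £1861.30425 × 0.556 = £1034.885163 ≈ £1034.89.

£1034.89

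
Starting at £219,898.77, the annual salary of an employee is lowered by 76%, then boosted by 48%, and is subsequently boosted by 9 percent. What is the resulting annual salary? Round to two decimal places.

£85,137.77

Apply the 76% decrease: £219,898.77 × 0.24 = £52775.7048.
After the 48% increase: £52775.7048 × 1.48 = £78108.043104.
Apply the 9% increase: £78108.043104 × 1.09 = £85137.76698336 ≈ £85,137.77.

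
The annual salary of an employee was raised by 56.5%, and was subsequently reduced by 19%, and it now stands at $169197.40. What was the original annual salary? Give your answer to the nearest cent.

$133473.28

Undoing the 19% decrease: $169197.40 ÷ 0.81 ≈ $208885.679012.
Undoing the 56.5% increase: $208885.679012 ÷ 1.565 ≈ $133473.28.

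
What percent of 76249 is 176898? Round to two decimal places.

232.00%

176898 ÷ 76249 ≈ 232.00%.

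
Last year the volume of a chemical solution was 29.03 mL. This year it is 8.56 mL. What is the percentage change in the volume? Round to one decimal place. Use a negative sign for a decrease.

-70.5%

Change: 8.56 − 29.03 = -20.47.
Relative to the original: -20.47 ÷ 29.03 ≈ -70.5%.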